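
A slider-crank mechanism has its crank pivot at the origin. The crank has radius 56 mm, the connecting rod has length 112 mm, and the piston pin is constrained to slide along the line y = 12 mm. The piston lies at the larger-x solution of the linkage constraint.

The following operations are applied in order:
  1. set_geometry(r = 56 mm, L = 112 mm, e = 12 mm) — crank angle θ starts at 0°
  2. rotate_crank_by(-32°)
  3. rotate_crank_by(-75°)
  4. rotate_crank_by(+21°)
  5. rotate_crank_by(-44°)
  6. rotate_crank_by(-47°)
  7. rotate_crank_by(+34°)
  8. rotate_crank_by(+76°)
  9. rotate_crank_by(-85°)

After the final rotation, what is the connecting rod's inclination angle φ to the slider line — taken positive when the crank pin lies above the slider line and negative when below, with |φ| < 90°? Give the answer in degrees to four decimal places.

-19.9914

set_geometry: r = 56 mm, L = 112 mm, e = 12 mm; θ ← 0°
rotate_crank_by(-32°): θ ← 0° -32° = -32°
rotate_crank_by(-75°): θ ← -32° -75° = -107°
rotate_crank_by(+21°): θ ← -107° +21° = -86°
rotate_crank_by(-44°): θ ← -86° -44° = -130°
rotate_crank_by(-47°): θ ← -130° -47° = -177°
rotate_crank_by(+34°): θ ← -177° +34° = -143°
rotate_crank_by(+76°): θ ← -143° +76° = -67°
rotate_crank_by(-85°): θ ← -67° -85° = -152°
crank pin P = (r cos θ, r sin θ) = (-49.445065, -26.290408)
h = r sin θ − e = -26.290408 − 12 = -38.290408
sin φ = h / L = -38.290408 / 112 = -0.34187864
φ = arcsin(-0.34187864) = -19.991372°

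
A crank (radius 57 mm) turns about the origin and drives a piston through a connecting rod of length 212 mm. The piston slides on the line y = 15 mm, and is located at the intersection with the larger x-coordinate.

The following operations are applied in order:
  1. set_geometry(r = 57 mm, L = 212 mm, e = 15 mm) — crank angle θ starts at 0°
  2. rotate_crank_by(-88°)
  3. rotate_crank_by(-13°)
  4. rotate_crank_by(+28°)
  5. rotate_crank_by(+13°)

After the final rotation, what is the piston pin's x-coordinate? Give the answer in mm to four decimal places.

set_geometry: r = 57 mm, L = 212 mm, e = 15 mm; θ ← 0°
rotate_crank_by(-88°): θ ← 0° -88° = -88°
rotate_crank_by(-13°): θ ← -88° -13° = -101°
rotate_crank_by(+28°): θ ← -101° +28° = -73°
rotate_crank_by(+13°): θ ← -73° +13° = -60°
crank pin P = (r cos θ, r sin θ) = (28.500000, -49.363448)
h = r sin θ − e = -49.363448 − 15 = -64.363448
x = r cos θ + √(L² − h²) = 28.500000 + √(44944.0 − 4142.6534) = 28.500000 + 201.993432 = 230.493432

230.4934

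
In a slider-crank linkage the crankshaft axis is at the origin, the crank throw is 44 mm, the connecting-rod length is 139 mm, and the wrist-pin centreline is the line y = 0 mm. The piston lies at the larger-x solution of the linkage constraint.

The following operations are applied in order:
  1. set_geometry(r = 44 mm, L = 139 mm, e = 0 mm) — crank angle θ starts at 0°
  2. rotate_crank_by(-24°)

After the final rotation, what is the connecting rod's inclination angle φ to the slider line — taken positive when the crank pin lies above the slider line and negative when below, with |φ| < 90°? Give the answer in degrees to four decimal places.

set_geometry: r = 44 mm, L = 139 mm, e = 0 mm; θ ← 0°
rotate_crank_by(-24°): θ ← 0° -24° = -24°
crank pin P = (r cos θ, r sin θ) = (40.196000, -17.896412)
h = r sin θ − e = -17.896412 − 0 = -17.896412
sin φ = h / L = -17.896412 / 139 = -0.12875117
φ = arcsin(-0.12875117) = -7.397433°

-7.3974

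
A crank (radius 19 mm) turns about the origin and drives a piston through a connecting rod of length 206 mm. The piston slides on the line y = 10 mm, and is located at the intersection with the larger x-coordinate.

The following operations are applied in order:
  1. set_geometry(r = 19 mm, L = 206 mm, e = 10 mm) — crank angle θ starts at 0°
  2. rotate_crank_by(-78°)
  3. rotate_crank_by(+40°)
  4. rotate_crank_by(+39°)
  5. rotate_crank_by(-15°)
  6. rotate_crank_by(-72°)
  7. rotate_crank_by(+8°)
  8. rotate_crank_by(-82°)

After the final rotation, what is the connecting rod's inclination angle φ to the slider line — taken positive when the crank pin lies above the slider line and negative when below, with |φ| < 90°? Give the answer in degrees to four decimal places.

set_geometry: r = 19 mm, L = 206 mm, e = 10 mm; θ ← 0°
rotate_crank_by(-78°): θ ← 0° -78° = -78°
rotate_crank_by(+40°): θ ← -78° +40° = -38°
rotate_crank_by(+39°): θ ← -38° +39° = 1°
rotate_crank_by(-15°): θ ← 1° -15° = -14°
rotate_crank_by(-72°): θ ← -14° -72° = -86°
rotate_crank_by(+8°): θ ← -86° +8° = -78°
rotate_crank_by(-82°): θ ← -78° -82° = -160°
crank pin P = (r cos θ, r sin θ) = (-17.854160, -6.498383)
h = r sin θ − e = -6.498383 − 10 = -16.498383
sin φ = h / L = -16.498383 / 206 = -0.08008924
φ = arcsin(-0.08008924) = -4.593695°

-4.5937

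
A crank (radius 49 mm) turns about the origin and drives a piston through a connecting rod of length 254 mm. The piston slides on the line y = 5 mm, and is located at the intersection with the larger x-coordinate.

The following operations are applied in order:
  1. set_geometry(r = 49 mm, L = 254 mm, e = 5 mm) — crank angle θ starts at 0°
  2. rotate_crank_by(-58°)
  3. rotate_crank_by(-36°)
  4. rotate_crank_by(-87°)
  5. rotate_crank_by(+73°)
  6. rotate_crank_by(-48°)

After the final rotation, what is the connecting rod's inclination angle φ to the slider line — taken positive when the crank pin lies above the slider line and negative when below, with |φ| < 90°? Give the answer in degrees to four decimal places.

set_geometry: r = 49 mm, L = 254 mm, e = 5 mm; θ ← 0°
rotate_crank_by(-58°): θ ← 0° -58° = -58°
rotate_crank_by(-36°): θ ← -58° -36° = -94°
rotate_crank_by(-87°): θ ← -94° -87° = -181°
rotate_crank_by(+73°): θ ← -181° +73° = -108°
rotate_crank_by(-48°): θ ← -108° -48° = -156°
crank pin P = (r cos θ, r sin θ) = (-44.763727, -19.930096)
h = r sin θ − e = -19.930096 − 5 = -24.930096
sin φ = h / L = -24.930096 / 254 = -0.09814998
φ = arcsin(-0.09814998) = -5.632648°

-5.6326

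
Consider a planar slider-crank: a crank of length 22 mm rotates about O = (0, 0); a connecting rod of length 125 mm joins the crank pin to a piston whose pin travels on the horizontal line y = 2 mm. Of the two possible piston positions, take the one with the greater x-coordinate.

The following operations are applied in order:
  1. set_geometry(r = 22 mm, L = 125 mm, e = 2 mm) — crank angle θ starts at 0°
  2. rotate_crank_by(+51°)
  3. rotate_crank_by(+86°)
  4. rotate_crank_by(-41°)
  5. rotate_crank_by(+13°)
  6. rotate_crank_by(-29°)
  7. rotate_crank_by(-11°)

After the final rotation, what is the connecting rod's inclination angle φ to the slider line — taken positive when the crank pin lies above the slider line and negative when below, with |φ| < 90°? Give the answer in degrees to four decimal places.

8.5290

set_geometry: r = 22 mm, L = 125 mm, e = 2 mm; θ ← 0°
rotate_crank_by(+51°): θ ← 0° +51° = 51°
rotate_crank_by(+86°): θ ← 51° +86° = 137°
rotate_crank_by(-41°): θ ← 137° -41° = 96°
rotate_crank_by(+13°): θ ← 96° +13° = 109°
rotate_crank_by(-29°): θ ← 109° -29° = 80°
rotate_crank_by(-11°): θ ← 80° -11° = 69°
crank pin P = (r cos θ, r sin θ) = (7.884095, 20.538769)
h = r sin θ − e = 20.538769 − 2 = 18.538769
sin φ = h / L = 18.538769 / 125 = 0.14831016
φ = arcsin(0.14831016) = 8.529010°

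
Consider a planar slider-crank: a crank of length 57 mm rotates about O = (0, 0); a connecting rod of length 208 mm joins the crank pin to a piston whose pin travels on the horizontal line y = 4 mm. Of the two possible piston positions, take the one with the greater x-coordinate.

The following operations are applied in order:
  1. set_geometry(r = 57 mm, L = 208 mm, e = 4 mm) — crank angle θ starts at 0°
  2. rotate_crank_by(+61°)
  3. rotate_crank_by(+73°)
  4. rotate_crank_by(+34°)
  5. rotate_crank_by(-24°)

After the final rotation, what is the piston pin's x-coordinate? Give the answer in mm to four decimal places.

set_geometry: r = 57 mm, L = 208 mm, e = 4 mm; θ ← 0°
rotate_crank_by(+61°): θ ← 0° +61° = 61°
rotate_crank_by(+73°): θ ← 61° +73° = 134°
rotate_crank_by(+34°): θ ← 134° +34° = 168°
rotate_crank_by(-24°): θ ← 168° -24° = 144°
crank pin P = (r cos θ, r sin θ) = (-46.113969, 33.503759)
h = r sin θ − e = 33.503759 − 4 = 29.503759
x = r cos θ + √(L² − h²) = -46.113969 + √(43264.0 − 870.4718) = -46.113969 + 205.896887 = 159.782919

159.7829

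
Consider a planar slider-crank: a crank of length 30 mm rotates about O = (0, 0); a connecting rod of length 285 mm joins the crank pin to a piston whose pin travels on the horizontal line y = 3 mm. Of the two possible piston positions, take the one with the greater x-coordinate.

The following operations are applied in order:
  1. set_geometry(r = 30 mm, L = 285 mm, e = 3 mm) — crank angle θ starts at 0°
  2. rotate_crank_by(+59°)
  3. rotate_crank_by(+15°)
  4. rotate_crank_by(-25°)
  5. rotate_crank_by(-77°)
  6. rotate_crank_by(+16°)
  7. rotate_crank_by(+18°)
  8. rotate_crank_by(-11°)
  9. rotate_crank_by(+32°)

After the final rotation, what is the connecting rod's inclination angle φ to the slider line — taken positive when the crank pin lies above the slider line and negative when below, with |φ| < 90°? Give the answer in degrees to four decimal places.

2.1355

set_geometry: r = 30 mm, L = 285 mm, e = 3 mm; θ ← 0°
rotate_crank_by(+59°): θ ← 0° +59° = 59°
rotate_crank_by(+15°): θ ← 59° +15° = 74°
rotate_crank_by(-25°): θ ← 74° -25° = 49°
rotate_crank_by(-77°): θ ← 49° -77° = -28°
rotate_crank_by(+16°): θ ← -28° +16° = -12°
rotate_crank_by(+18°): θ ← -12° +18° = 6°
rotate_crank_by(-11°): θ ← 6° -11° = -5°
rotate_crank_by(+32°): θ ← -5° +32° = 27°
crank pin P = (r cos θ, r sin θ) = (26.730196, 13.619715)
h = r sin θ − e = 13.619715 − 3 = 10.619715
sin φ = h / L = 10.619715 / 285 = 0.03726216
φ = arcsin(0.03726216) = 2.135459°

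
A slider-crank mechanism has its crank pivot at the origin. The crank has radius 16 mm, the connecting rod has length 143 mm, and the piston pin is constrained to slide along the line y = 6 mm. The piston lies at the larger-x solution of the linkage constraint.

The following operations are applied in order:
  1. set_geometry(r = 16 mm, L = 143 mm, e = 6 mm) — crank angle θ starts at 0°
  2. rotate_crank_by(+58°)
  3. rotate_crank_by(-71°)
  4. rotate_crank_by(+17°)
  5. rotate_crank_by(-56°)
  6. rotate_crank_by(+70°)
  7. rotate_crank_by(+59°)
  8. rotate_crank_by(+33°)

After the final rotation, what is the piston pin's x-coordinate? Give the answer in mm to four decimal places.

set_geometry: r = 16 mm, L = 143 mm, e = 6 mm; θ ← 0°
rotate_crank_by(+58°): θ ← 0° +58° = 58°
rotate_crank_by(-71°): θ ← 58° -71° = -13°
rotate_crank_by(+17°): θ ← -13° +17° = 4°
rotate_crank_by(-56°): θ ← 4° -56° = -52°
rotate_crank_by(+70°): θ ← -52° +70° = 18°
rotate_crank_by(+59°): θ ← 18° +59° = 77°
rotate_crank_by(+33°): θ ← 77° +33° = 110°
crank pin P = (r cos θ, r sin θ) = (-5.472322, 15.035082)
h = r sin θ − e = 15.035082 − 6 = 9.035082
x = r cos θ + √(L² − h²) = -5.472322 + √(20449.0 − 81.6327) = -5.472322 + 142.714286 = 137.241963

137.2420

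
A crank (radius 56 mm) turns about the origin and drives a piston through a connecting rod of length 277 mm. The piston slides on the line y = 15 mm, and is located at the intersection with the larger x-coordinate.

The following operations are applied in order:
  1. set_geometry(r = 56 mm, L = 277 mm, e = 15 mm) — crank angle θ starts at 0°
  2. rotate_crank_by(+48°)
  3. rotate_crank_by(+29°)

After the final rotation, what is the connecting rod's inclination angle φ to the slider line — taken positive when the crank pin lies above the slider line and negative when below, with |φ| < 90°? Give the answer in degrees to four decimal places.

set_geometry: r = 56 mm, L = 277 mm, e = 15 mm; θ ← 0°
rotate_crank_by(+48°): θ ← 0° +48° = 48°
rotate_crank_by(+29°): θ ← 48° +29° = 77°
crank pin P = (r cos θ, r sin θ) = (12.597259, 54.564724)
h = r sin θ − e = 54.564724 − 15 = 39.564724
sin φ = h / L = 39.564724 / 277 = 0.14283294
φ = arcsin(0.14283294) = 8.211809°

8.2118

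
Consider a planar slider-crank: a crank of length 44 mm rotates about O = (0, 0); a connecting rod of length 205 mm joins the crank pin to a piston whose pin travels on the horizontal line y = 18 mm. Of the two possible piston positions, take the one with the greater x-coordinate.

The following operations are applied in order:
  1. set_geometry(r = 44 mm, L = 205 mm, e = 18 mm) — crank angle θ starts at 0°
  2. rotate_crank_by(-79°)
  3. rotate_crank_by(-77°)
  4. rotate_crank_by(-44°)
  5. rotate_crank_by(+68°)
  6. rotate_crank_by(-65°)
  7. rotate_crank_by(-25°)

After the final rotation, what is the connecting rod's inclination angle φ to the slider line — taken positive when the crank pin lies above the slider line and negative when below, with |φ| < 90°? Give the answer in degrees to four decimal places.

set_geometry: r = 44 mm, L = 205 mm, e = 18 mm; θ ← 0°
rotate_crank_by(-79°): θ ← 0° -79° = -79°
rotate_crank_by(-77°): θ ← -79° -77° = -156°
rotate_crank_by(-44°): θ ← -156° -44° = -200°
rotate_crank_by(+68°): θ ← -200° +68° = -132°
rotate_crank_by(-65°): θ ← -132° -65° = -197°
rotate_crank_by(-25°): θ ← -197° -25° = -222°
crank pin P = (r cos θ, r sin θ) = (-32.698372, 29.441747)
h = r sin θ − e = 29.441747 − 18 = 11.441747
sin φ = h / L = 11.441747 / 205 = 0.05581340
φ = arcsin(0.05581340) = 3.199535°

3.1995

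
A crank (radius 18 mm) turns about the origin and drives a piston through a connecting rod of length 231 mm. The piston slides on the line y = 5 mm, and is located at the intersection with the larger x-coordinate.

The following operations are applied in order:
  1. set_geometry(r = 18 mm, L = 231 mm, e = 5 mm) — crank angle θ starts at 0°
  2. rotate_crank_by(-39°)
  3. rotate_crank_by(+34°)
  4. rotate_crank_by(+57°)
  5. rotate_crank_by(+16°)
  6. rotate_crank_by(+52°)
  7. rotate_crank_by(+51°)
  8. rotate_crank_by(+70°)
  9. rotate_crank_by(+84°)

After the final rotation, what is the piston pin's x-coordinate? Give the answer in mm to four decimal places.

245.2359

set_geometry: r = 18 mm, L = 231 mm, e = 5 mm; θ ← 0°
rotate_crank_by(-39°): θ ← 0° -39° = -39°
rotate_crank_by(+34°): θ ← -39° +34° = -5°
rotate_crank_by(+57°): θ ← -5° +57° = 52°
rotate_crank_by(+16°): θ ← 52° +16° = 68°
rotate_crank_by(+52°): θ ← 68° +52° = 120°
rotate_crank_by(+51°): θ ← 120° +51° = 171°
rotate_crank_by(+70°): θ ← 171° +70° = 241°
rotate_crank_by(+84°): θ ← 241° +84° = 325°
crank pin P = (r cos θ, r sin θ) = (14.744737, -10.324376)
h = r sin θ − e = -10.324376 − 5 = -15.324376
x = r cos θ + √(L² − h²) = 14.744737 + √(53361.0 − 234.8365) = 14.744737 + 230.491135 = 245.235872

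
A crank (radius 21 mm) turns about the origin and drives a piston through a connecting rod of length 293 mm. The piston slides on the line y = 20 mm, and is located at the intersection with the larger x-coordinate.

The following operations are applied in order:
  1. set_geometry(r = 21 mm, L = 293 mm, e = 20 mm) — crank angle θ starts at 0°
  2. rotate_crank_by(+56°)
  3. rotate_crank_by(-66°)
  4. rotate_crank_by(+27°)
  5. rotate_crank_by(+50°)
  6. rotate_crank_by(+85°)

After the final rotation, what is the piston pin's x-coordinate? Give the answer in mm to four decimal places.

set_geometry: r = 21 mm, L = 293 mm, e = 20 mm; θ ← 0°
rotate_crank_by(+56°): θ ← 0° +56° = 56°
rotate_crank_by(-66°): θ ← 56° -66° = -10°
rotate_crank_by(+27°): θ ← -10° +27° = 17°
rotate_crank_by(+50°): θ ← 17° +50° = 67°
rotate_crank_by(+85°): θ ← 67° +85° = 152°
crank pin P = (r cos θ, r sin θ) = (-18.541899, 9.858903)
h = r sin θ − e = 9.858903 − 20 = -10.141097
x = r cos θ + √(L² − h²) = -18.541899 + √(85849.0 − 102.8419) = -18.541899 + 292.824449 = 274.282550

274.2825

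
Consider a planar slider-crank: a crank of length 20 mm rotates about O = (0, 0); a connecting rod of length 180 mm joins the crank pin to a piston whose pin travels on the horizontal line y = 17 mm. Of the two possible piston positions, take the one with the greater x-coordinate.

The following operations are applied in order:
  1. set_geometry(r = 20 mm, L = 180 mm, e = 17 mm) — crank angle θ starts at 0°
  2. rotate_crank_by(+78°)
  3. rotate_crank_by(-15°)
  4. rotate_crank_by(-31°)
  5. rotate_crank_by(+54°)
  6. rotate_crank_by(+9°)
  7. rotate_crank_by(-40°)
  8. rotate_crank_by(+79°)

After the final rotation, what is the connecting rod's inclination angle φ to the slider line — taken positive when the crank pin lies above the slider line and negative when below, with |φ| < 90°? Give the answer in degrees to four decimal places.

set_geometry: r = 20 mm, L = 180 mm, e = 17 mm; θ ← 0°
rotate_crank_by(+78°): θ ← 0° +78° = 78°
rotate_crank_by(-15°): θ ← 78° -15° = 63°
rotate_crank_by(-31°): θ ← 63° -31° = 32°
rotate_crank_by(+54°): θ ← 32° +54° = 86°
rotate_crank_by(+9°): θ ← 86° +9° = 95°
rotate_crank_by(-40°): θ ← 95° -40° = 55°
rotate_crank_by(+79°): θ ← 55° +79° = 134°
crank pin P = (r cos θ, r sin θ) = (-13.893167, 14.386796)
h = r sin θ − e = 14.386796 − 17 = -2.613204
sin φ = h / L = -2.613204 / 180 = -0.01451780
φ = arcsin(-0.01451780) = -0.831838°

-0.8318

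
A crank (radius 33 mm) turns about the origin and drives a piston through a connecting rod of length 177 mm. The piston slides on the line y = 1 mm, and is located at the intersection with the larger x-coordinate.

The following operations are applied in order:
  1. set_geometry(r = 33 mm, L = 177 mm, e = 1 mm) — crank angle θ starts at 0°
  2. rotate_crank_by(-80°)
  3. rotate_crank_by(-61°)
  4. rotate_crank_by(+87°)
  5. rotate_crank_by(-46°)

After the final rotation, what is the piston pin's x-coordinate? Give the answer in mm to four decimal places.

set_geometry: r = 33 mm, L = 177 mm, e = 1 mm; θ ← 0°
rotate_crank_by(-80°): θ ← 0° -80° = -80°
rotate_crank_by(-61°): θ ← -80° -61° = -141°
rotate_crank_by(+87°): θ ← -141° +87° = -54°
rotate_crank_by(-46°): θ ← -54° -46° = -100°
crank pin P = (r cos θ, r sin θ) = (-5.730390, -32.498656)
h = r sin θ − e = -32.498656 − 1 = -33.498656
x = r cos θ + √(L² − h²) = -5.730390 + √(31329.0 − 1122.1599) = -5.730390 + 173.801151 = 168.070761

168.0708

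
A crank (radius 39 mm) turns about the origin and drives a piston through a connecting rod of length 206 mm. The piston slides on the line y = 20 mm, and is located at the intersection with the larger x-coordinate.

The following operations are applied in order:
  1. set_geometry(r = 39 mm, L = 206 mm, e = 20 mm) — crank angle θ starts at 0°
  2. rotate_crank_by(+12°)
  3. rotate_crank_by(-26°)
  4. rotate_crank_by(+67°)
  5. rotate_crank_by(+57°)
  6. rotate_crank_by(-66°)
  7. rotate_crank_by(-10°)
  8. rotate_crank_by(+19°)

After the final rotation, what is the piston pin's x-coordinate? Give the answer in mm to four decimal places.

229.1690

set_geometry: r = 39 mm, L = 206 mm, e = 20 mm; θ ← 0°
rotate_crank_by(+12°): θ ← 0° +12° = 12°
rotate_crank_by(-26°): θ ← 12° -26° = -14°
rotate_crank_by(+67°): θ ← -14° +67° = 53°
rotate_crank_by(+57°): θ ← 53° +57° = 110°
rotate_crank_by(-66°): θ ← 110° -66° = 44°
rotate_crank_by(-10°): θ ← 44° -10° = 34°
rotate_crank_by(+19°): θ ← 34° +19° = 53°
crank pin P = (r cos θ, r sin θ) = (23.470786, 31.146785)
h = r sin θ − e = 31.146785 − 20 = 11.146785
x = r cos θ + √(L² − h²) = 23.470786 + √(42436.0 − 124.2508) = 23.470786 + 205.698199 = 229.168985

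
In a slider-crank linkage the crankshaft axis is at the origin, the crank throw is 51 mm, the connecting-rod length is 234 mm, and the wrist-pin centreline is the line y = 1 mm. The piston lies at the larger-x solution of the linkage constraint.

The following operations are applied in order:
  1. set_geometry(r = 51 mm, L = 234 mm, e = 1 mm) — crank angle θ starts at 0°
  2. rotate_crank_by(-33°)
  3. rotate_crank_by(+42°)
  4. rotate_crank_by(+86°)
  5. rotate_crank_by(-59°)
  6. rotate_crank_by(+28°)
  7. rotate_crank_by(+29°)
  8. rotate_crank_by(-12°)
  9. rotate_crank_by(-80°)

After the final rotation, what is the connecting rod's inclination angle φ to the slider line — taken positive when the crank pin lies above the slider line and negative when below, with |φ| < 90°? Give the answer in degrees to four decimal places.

set_geometry: r = 51 mm, L = 234 mm, e = 1 mm; θ ← 0°
rotate_crank_by(-33°): θ ← 0° -33° = -33°
rotate_crank_by(+42°): θ ← -33° +42° = 9°
rotate_crank_by(+86°): θ ← 9° +86° = 95°
rotate_crank_by(-59°): θ ← 95° -59° = 36°
rotate_crank_by(+28°): θ ← 36° +28° = 64°
rotate_crank_by(+29°): θ ← 64° +29° = 93°
rotate_crank_by(-12°): θ ← 93° -12° = 81°
rotate_crank_by(-80°): θ ← 81° -80° = 1°
crank pin P = (r cos θ, r sin θ) = (50.992232, 0.890073)
h = r sin θ − e = 0.890073 − 1 = -0.109927
sin φ = h / L = -0.109927 / 234 = -0.00046977
φ = arcsin(-0.00046977) = -0.026916°

-0.0269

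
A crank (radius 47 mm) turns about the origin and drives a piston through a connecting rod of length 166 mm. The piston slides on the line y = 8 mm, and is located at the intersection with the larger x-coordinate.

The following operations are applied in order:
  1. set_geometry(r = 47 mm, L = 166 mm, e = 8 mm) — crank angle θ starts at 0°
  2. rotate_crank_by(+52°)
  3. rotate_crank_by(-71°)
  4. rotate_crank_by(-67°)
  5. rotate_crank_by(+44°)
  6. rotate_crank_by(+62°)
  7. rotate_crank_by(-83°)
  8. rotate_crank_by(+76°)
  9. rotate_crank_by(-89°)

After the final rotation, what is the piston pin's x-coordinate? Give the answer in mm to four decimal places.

168.4774

set_geometry: r = 47 mm, L = 166 mm, e = 8 mm; θ ← 0°
rotate_crank_by(+52°): θ ← 0° +52° = 52°
rotate_crank_by(-71°): θ ← 52° -71° = -19°
rotate_crank_by(-67°): θ ← -19° -67° = -86°
rotate_crank_by(+44°): θ ← -86° +44° = -42°
rotate_crank_by(+62°): θ ← -42° +62° = 20°
rotate_crank_by(-83°): θ ← 20° -83° = -63°
rotate_crank_by(+76°): θ ← -63° +76° = 13°
rotate_crank_by(-89°): θ ← 13° -89° = -76°
crank pin P = (r cos θ, r sin θ) = (11.370329, -45.603899)
h = r sin θ − e = -45.603899 − 8 = -53.603899
x = r cos θ + √(L² − h²) = 11.370329 + √(27556.0 − 2873.3780) = 11.370329 + 157.107040 = 168.477369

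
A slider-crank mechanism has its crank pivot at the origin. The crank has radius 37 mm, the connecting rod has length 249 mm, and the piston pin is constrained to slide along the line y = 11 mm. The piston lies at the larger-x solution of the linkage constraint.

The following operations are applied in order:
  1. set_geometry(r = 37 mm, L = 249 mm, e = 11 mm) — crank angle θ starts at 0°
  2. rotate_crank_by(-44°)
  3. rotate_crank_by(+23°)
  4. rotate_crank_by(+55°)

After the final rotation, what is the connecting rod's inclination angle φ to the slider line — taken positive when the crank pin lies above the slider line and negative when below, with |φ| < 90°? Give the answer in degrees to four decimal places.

2.2303

set_geometry: r = 37 mm, L = 249 mm, e = 11 mm; θ ← 0°
rotate_crank_by(-44°): θ ← 0° -44° = -44°
rotate_crank_by(+23°): θ ← -44° +23° = -21°
rotate_crank_by(+55°): θ ← -21° +55° = 34°
crank pin P = (r cos θ, r sin θ) = (30.674390, 20.690137)
h = r sin θ − e = 20.690137 − 11 = 9.690137
sin φ = h / L = 9.690137 / 249 = 0.03891621
φ = arcsin(0.03891621) = 2.230298°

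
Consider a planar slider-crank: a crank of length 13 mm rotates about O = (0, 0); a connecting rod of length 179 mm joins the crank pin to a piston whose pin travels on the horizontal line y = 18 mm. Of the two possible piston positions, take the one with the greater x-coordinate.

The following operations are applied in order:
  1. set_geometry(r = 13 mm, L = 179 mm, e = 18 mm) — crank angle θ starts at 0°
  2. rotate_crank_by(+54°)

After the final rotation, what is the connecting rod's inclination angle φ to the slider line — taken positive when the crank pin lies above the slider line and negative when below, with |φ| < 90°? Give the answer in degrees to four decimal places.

set_geometry: r = 13 mm, L = 179 mm, e = 18 mm; θ ← 0°
rotate_crank_by(+54°): θ ← 0° +54° = 54°
crank pin P = (r cos θ, r sin θ) = (7.641208, 10.517221)
h = r sin θ − e = 10.517221 − 18 = -7.482779
sin φ = h / L = -7.482779 / 179 = -0.04180324
φ = arcsin(-0.04180324) = -2.395847°

-2.3958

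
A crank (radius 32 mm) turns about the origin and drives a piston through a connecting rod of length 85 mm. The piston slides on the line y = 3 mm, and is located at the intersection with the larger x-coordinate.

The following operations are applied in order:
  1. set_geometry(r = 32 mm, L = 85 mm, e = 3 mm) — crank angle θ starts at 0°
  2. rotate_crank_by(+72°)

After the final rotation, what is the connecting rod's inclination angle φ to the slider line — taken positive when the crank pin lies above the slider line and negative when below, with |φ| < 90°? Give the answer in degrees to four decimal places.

set_geometry: r = 32 mm, L = 85 mm, e = 3 mm; θ ← 0°
rotate_crank_by(+72°): θ ← 0° +72° = 72°
crank pin P = (r cos θ, r sin θ) = (9.888544, 30.433809)
h = r sin θ − e = 30.433809 − 3 = 27.433809
sin φ = h / L = 27.433809 / 85 = 0.32275069
φ = arcsin(0.32275069) = 18.829357°

18.8294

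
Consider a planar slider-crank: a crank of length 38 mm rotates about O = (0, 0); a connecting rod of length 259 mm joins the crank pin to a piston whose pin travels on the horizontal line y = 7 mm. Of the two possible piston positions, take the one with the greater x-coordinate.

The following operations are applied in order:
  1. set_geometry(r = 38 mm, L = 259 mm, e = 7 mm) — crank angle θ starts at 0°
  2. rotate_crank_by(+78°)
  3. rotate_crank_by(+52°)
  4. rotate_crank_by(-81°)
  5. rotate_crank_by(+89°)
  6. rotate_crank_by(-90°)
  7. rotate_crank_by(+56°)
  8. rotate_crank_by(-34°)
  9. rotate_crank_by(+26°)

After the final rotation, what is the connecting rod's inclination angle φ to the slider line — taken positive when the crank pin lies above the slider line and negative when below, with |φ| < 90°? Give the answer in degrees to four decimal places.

6.8279

set_geometry: r = 38 mm, L = 259 mm, e = 7 mm; θ ← 0°
rotate_crank_by(+78°): θ ← 0° +78° = 78°
rotate_crank_by(+52°): θ ← 78° +52° = 130°
rotate_crank_by(-81°): θ ← 130° -81° = 49°
rotate_crank_by(+89°): θ ← 49° +89° = 138°
rotate_crank_by(-90°): θ ← 138° -90° = 48°
rotate_crank_by(+56°): θ ← 48° +56° = 104°
rotate_crank_by(-34°): θ ← 104° -34° = 70°
rotate_crank_by(+26°): θ ← 70° +26° = 96°
crank pin P = (r cos θ, r sin θ) = (-3.972082, 37.791832)
h = r sin θ − e = 37.791832 − 7 = 30.791832
sin φ = h / L = 30.791832 / 259 = 0.11888738
φ = arcsin(0.11888738) = 6.827895°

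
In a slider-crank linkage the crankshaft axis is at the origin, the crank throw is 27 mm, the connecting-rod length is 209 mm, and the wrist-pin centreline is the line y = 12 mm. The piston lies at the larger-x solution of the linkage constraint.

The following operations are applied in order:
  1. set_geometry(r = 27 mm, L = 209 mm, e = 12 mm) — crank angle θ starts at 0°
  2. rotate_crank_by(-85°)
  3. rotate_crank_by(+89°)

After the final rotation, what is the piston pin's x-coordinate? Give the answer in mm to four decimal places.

set_geometry: r = 27 mm, L = 209 mm, e = 12 mm; θ ← 0°
rotate_crank_by(-85°): θ ← 0° -85° = -85°
rotate_crank_by(+89°): θ ← -85° +89° = 4°
crank pin P = (r cos θ, r sin θ) = (26.934229, 1.883425)
h = r sin θ − e = 1.883425 − 12 = -10.116575
x = r cos θ + √(L² − h²) = 26.934229 + √(43681.0 − 102.3451) = 26.934229 + 208.755012 = 235.689241

235.6892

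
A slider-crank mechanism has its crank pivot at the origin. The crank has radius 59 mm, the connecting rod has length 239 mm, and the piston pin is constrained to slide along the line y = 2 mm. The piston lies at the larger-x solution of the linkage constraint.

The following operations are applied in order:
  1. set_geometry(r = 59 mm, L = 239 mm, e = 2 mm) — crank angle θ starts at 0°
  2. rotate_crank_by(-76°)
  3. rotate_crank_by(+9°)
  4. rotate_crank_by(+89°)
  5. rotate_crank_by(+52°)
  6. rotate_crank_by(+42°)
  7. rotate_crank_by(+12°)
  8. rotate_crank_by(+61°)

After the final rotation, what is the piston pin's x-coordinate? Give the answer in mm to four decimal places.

set_geometry: r = 59 mm, L = 239 mm, e = 2 mm; θ ← 0°
rotate_crank_by(-76°): θ ← 0° -76° = -76°
rotate_crank_by(+9°): θ ← -76° +9° = -67°
rotate_crank_by(+89°): θ ← -67° +89° = 22°
rotate_crank_by(+52°): θ ← 22° +52° = 74°
rotate_crank_by(+42°): θ ← 74° +42° = 116°
rotate_crank_by(+12°): θ ← 116° +12° = 128°
rotate_crank_by(+61°): θ ← 128° +61° = 189°
crank pin P = (r cos θ, r sin θ) = (-58.273612, -9.229633)
h = r sin θ − e = -9.229633 − 2 = -11.229633
x = r cos θ + √(L² − h²) = -58.273612 + √(57121.0 − 126.1047) = -58.273612 + 238.736037 = 180.462425

180.4624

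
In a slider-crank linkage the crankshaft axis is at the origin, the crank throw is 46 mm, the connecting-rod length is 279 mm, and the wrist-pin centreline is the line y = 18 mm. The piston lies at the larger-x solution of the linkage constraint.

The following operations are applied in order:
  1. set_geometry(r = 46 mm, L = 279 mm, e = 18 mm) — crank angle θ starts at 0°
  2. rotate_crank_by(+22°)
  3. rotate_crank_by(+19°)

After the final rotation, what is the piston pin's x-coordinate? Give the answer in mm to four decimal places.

313.4507

set_geometry: r = 46 mm, L = 279 mm, e = 18 mm; θ ← 0°
rotate_crank_by(+22°): θ ← 0° +22° = 22°
rotate_crank_by(+19°): θ ← 22° +19° = 41°
crank pin P = (r cos θ, r sin θ) = (34.716641, 30.178715)
h = r sin θ − e = 30.178715 − 18 = 12.178715
x = r cos θ + √(L² − h²) = 34.716641 + √(77841.0 − 148.3211) = 34.716641 + 278.734065 = 313.450706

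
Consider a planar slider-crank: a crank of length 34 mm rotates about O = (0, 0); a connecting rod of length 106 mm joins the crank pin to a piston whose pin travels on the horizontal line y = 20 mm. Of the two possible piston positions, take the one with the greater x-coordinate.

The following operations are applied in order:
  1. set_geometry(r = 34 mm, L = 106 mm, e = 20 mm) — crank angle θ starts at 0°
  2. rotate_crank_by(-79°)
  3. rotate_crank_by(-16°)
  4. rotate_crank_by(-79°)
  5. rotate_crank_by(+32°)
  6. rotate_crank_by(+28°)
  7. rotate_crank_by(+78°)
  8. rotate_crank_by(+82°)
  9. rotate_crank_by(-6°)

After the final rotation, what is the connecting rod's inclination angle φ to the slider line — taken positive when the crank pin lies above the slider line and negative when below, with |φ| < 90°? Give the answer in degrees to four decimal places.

set_geometry: r = 34 mm, L = 106 mm, e = 20 mm; θ ← 0°
rotate_crank_by(-79°): θ ← 0° -79° = -79°
rotate_crank_by(-16°): θ ← -79° -16° = -95°
rotate_crank_by(-79°): θ ← -95° -79° = -174°
rotate_crank_by(+32°): θ ← -174° +32° = -142°
rotate_crank_by(+28°): θ ← -142° +28° = -114°
rotate_crank_by(+78°): θ ← -114° +78° = -36°
rotate_crank_by(+82°): θ ← -36° +82° = 46°
rotate_crank_by(-6°): θ ← 46° -6° = 40°
crank pin P = (r cos θ, r sin θ) = (26.045511, 21.854779)
h = r sin θ − e = 21.854779 − 20 = 1.854779
sin φ = h / L = 1.854779 / 106 = 0.01749791
φ = arcsin(0.01749791) = 1.002608°

1.0026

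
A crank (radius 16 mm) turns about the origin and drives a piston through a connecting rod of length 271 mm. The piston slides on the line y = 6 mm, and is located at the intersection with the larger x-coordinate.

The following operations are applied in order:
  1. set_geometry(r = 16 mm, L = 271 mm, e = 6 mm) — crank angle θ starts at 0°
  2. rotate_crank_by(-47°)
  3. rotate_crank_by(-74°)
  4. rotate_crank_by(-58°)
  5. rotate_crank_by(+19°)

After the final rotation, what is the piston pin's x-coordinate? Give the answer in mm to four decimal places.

255.7220

set_geometry: r = 16 mm, L = 271 mm, e = 6 mm; θ ← 0°
rotate_crank_by(-47°): θ ← 0° -47° = -47°
rotate_crank_by(-74°): θ ← -47° -74° = -121°
rotate_crank_by(-58°): θ ← -121° -58° = -179°
rotate_crank_by(+19°): θ ← -179° +19° = -160°
crank pin P = (r cos θ, r sin θ) = (-15.035082, -5.472322)
h = r sin θ − e = -5.472322 − 6 = -11.472322
x = r cos θ + √(L² − h²) = -15.035082 + √(73441.0 − 131.6142) = -15.035082 + 270.757061 = 255.721979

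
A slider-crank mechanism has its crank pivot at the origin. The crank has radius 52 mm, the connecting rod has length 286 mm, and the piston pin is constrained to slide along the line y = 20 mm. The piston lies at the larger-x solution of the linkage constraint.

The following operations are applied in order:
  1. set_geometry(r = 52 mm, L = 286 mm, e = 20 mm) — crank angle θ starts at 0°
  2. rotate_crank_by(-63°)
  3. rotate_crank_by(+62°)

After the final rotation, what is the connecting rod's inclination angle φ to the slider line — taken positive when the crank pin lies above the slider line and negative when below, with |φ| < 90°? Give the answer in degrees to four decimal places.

set_geometry: r = 52 mm, L = 286 mm, e = 20 mm; θ ← 0°
rotate_crank_by(-63°): θ ← 0° -63° = -63°
rotate_crank_by(+62°): θ ← -63° +62° = -1°
crank pin P = (r cos θ, r sin θ) = (51.992080, -0.907525)
h = r sin θ − e = -0.907525 − 20 = -20.907525
sin φ = h / L = -20.907525 / 286 = -0.07310323
φ = arcsin(-0.07310323) = -4.192246°

-4.1922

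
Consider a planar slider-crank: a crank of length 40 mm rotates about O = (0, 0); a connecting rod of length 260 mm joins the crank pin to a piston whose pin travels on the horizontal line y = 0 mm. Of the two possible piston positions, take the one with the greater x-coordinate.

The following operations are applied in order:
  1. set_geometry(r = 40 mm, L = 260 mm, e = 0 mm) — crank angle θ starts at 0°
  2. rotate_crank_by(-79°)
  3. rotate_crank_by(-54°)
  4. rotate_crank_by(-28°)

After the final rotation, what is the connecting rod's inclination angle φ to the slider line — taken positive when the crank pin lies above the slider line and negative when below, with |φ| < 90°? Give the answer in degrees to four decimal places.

set_geometry: r = 40 mm, L = 260 mm, e = 0 mm; θ ← 0°
rotate_crank_by(-79°): θ ← 0° -79° = -79°
rotate_crank_by(-54°): θ ← -79° -54° = -133°
rotate_crank_by(-28°): θ ← -133° -28° = -161°
crank pin P = (r cos θ, r sin θ) = (-37.820743, -13.022726)
h = r sin θ − e = -13.022726 − 0 = -13.022726
sin φ = h / L = -13.022726 / 260 = -0.05008741
φ = arcsin(-0.05008741) = -2.870998°

-2.8710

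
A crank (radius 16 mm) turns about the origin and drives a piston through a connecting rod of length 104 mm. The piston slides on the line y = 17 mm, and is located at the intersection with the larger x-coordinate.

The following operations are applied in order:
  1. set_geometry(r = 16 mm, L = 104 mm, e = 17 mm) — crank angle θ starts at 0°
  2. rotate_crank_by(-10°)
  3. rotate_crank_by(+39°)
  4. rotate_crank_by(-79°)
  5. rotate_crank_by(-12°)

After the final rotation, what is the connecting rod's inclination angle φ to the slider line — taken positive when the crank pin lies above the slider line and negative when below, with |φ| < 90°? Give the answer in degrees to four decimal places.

set_geometry: r = 16 mm, L = 104 mm, e = 17 mm; θ ← 0°
rotate_crank_by(-10°): θ ← 0° -10° = -10°
rotate_crank_by(+39°): θ ← -10° +39° = 29°
rotate_crank_by(-79°): θ ← 29° -79° = -50°
rotate_crank_by(-12°): θ ← -50° -12° = -62°
crank pin P = (r cos θ, r sin θ) = (7.511545, -14.127161)
h = r sin θ − e = -14.127161 − 17 = -31.127161
sin φ = h / L = -31.127161 / 104 = -0.29929963
φ = arcsin(-0.29929963) = -17.415542°

-17.4155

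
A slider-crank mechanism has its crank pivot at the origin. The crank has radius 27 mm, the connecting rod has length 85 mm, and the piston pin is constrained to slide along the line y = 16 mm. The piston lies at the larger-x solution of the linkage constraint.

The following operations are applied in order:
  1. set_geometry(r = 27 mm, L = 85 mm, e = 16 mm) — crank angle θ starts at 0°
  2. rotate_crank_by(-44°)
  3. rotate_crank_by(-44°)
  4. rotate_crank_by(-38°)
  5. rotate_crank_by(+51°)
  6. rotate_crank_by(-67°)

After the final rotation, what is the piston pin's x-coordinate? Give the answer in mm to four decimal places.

57.2141

set_geometry: r = 27 mm, L = 85 mm, e = 16 mm; θ ← 0°
rotate_crank_by(-44°): θ ← 0° -44° = -44°
rotate_crank_by(-44°): θ ← -44° -44° = -88°
rotate_crank_by(-38°): θ ← -88° -38° = -126°
rotate_crank_by(+51°): θ ← -126° +51° = -75°
rotate_crank_by(-67°): θ ← -75° -67° = -142°
crank pin P = (r cos θ, r sin θ) = (-21.276290, -16.622860)
h = r sin θ − e = -16.622860 − 16 = -32.622860
x = r cos θ + √(L² − h²) = -21.276290 + √(7225.0 − 1064.2510) = -21.276290 + 78.490439 = 57.214149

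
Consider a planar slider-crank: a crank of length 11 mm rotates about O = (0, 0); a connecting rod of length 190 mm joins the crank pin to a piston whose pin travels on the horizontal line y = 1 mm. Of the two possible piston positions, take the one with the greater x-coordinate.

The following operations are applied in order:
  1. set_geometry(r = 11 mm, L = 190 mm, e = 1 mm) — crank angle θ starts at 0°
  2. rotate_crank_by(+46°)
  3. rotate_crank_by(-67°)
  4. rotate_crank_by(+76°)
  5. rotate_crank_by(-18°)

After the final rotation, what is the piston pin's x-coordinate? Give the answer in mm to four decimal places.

198.7019

set_geometry: r = 11 mm, L = 190 mm, e = 1 mm; θ ← 0°
rotate_crank_by(+46°): θ ← 0° +46° = 46°
rotate_crank_by(-67°): θ ← 46° -67° = -21°
rotate_crank_by(+76°): θ ← -21° +76° = 55°
rotate_crank_by(-18°): θ ← 55° -18° = 37°
crank pin P = (r cos θ, r sin θ) = (8.784991, 6.619965)
h = r sin θ − e = 6.619965 − 1 = 5.619965
x = r cos θ + √(L² − h²) = 8.784991 + √(36100.0 − 31.5840) = 8.784991 + 189.916866 = 198.701857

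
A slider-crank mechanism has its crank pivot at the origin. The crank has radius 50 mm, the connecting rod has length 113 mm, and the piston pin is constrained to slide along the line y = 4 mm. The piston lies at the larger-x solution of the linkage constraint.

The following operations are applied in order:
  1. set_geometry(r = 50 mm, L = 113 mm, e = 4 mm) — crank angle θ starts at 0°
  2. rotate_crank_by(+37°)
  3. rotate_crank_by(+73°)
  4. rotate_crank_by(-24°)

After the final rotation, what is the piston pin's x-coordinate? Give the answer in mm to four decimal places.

set_geometry: r = 50 mm, L = 113 mm, e = 4 mm; θ ← 0°
rotate_crank_by(+37°): θ ← 0° +37° = 37°
rotate_crank_by(+73°): θ ← 37° +73° = 110°
rotate_crank_by(-24°): θ ← 110° -24° = 86°
crank pin P = (r cos θ, r sin θ) = (3.487824, 49.878203)
h = r sin θ − e = 49.878203 − 4 = 45.878203
x = r cos θ + √(L² − h²) = 3.487824 + √(12769.0 − 2104.8095) = 3.487824 + 103.267568 = 106.755391

106.7554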